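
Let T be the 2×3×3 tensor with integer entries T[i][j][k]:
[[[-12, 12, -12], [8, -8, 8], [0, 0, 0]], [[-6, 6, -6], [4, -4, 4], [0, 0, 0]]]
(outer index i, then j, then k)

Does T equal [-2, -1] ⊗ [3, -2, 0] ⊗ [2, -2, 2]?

Yes

Reconstruct entrywise from the claimed factors. For example, T[1,0,2] = -6 and Σₗ aₗ[1]bₗ[0]cₗ[2] = (-1)·(3)·(2) = -6; checking all 18 entries, every one matches. The claim holds.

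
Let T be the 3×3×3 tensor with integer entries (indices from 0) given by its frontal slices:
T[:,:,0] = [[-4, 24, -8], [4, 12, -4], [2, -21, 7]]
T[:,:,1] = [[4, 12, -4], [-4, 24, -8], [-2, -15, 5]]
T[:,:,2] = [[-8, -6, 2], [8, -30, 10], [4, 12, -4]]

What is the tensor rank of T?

Lower bound: the mode-3 unfolding of T (rows indexed by k, columns by (i,j) = (0,0), (0,1), (0,2), (1,0), (1,1), (1,2), (2,0), (2,1), (2,2)) is [[-4, 24, -8, 4, 12, -4, 2, -21, 7], [4, 12, -4, -4, 24, -8, -2, -15, 5], [-8, -6, 2, 8, -30, 10, 4, 12, -4]].
There the 2×2 minor on rows k ∈ {0, 1}, columns (i,j) ∈ {(0,0), (0,1)} is det [[-4, 24], [4, 12]] = -144 ≠ 0, so this unfolding has rank ≥ 2; CP rank is at least every unfolding rank, so rank(T) ≥ 2. (Unfolding ranks only ever bound the CP rank from below — rank(T) can be strictly larger than all of them — so the matching upper bound has to come from an explicit 2-term decomposition.)
Upper bound — finding two terms. Write S_k = T[:,:,k] for the frontal slices: S₀ = [[-4, 24, -8], [4, 12, -4], [2, -21, 7]], S₁ = [[4, 12, -4], [-4, 24, -8], [-2, -15, 5]], S₂ = [[-8, -6, 2], [8, -30, 10], [4, 12, -4]].
If T = a₁ ⊗ b₁ ⊗ c₁ + a₂ ⊗ b₂ ⊗ c₂ then each S_k = c₁[k]·a₁b₁ᵀ + c₂[k]·a₂b₂ᵀ. S₀ and S₁ are linearly independent, so a₁b₁ᵀ and a₂b₂ᵀ must span the same plane of matrices: they are the rank-1 matrices of the form x·S₀ + y·S₁.
The 2×2 minor of x·S₀ + y·S₁ on rows {0,1}, columns {0,1} is −144·x² + 144·y² = (-144)·(x − y)(x + y), vanishing at (x:y) = (1:1) and (1:-1).
M₁ = S₀ + S₁ = [[0, 36, -12], [0, 36, -12], [0, -36, 12]] = 12·(1, 1, -1)(0, 3, -1)ᵀ and M₂ = S₀ − S₁ = [[-8, 12, -4], [8, -12, 4], [4, -6, 2]] = (-2)·(2, -2, -1)(2, -3, 1)ᵀ, so take a₁ = (1, 1, -1), b₁ = (0, 3, -1), a₂ = (2, -2, -1), b₂ = (2, -3, 1).
Each slice is an integer combination of E₁ = a₁b₁ᵀ and E₂ = a₂b₂ᵀ: S₀ = 6·E₁ − E₂, S₁ = 6·E₁ + E₂, S₂ = −6·E₁ − 2·E₂; reading off coefficients, c₁ = (6, 6, -6) and c₂ = (-1, 1, -2).
Hence T = (1, 1, -1) ⊗ (0, 3, -1) ⊗ (6, 6, -6) + (2, -2, -1) ⊗ (2, -3, 1) ⊗ (-1, 1, -2), so rank(T) ≤ 2.
These bounds meet, so rank(T) = 2.

2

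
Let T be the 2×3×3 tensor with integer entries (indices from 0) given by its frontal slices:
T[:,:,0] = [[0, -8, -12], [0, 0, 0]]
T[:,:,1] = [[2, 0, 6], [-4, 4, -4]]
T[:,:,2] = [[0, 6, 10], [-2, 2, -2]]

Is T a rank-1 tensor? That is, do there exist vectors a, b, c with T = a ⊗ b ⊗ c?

The mode-2 unfolding of T (rows indexed by j, columns by (i,k) = (0,0), (0,1), (0,2), (1,0), (1,1), (1,2)) is [[0, 2, 0, 0, -4, -2], [-8, 0, 6, 0, 4, 2], [-12, 6, 10, 0, -4, -2]].
There the 3×3 minor on rows j ∈ {0, 1, 2}, columns (i,k) ∈ {(0,0), (0,1), (0,2)} is det [[0, 2, 0], [-8, 0, 6], [-12, 6, 10]] = 16 ≠ 0, so this unfolding has rank ≥ 3; CP rank is at least every unfolding rank, so rank(T) ≥ 3.
In particular rank(T) ≥ 3 > 1, so T is not rank-1.

No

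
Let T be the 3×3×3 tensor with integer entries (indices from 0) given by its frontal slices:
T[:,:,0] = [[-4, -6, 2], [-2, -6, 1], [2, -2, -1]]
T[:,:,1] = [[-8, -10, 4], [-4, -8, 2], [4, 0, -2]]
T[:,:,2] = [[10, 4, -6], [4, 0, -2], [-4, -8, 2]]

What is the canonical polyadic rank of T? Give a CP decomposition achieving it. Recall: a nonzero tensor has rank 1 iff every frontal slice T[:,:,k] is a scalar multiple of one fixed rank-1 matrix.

rank(T) = 3

Lower bound: in the mode-3 unfolding of T (rows indexed by k, columns by (i,j)) the 3×3 minor on rows k ∈ {0, 1, 2}, columns (i,j) ∈ {(0,0), (0,1), (0,2)} is det [[-4, -6, 2], [-8, -10, 4], [10, 4, -6]] = 8 ≠ 0, so that unfolding has rank ≥ 3 and hence rank(T) ≥ 3 (CP rank is at least every unfolding rank, though it can be larger).
Upper bound: T is a sum of 3 rank-1 terms, T = [1, 0, 0] (x) [1, -1, -1] (x) [0, 0, 2] + [1, 2, 2] (x) [0, 1, 0] (x) [-2, -2, -2] + [2, 1, -1] (x) [2, 2, -1] (x) [-1, -2, 2] (one valid choice — decompositions are not unique — normalised so each a, b is primitive with positive first nonzero entry; check it by expanding all entries), so rank(T) ≤ 3.
These bounds meet, so rank(T) = 3.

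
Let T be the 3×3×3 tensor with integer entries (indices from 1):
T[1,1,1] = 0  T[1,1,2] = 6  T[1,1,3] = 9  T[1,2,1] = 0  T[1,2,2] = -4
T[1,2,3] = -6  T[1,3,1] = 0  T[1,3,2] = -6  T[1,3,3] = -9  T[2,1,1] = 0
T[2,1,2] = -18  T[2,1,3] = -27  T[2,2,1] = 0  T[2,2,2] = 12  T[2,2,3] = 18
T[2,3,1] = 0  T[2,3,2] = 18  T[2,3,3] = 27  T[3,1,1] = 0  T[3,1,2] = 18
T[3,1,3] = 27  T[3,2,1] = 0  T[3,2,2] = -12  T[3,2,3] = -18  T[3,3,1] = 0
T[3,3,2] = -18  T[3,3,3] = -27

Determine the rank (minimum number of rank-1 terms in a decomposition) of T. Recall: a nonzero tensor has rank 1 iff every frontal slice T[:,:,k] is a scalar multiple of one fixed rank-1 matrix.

1

Lower bound: T ≠ 0 (e.g. T[1,1,2] = 6), so rank(T) ≥ 1.
Upper bound: if T = a ⊗ b ⊗ c then every fibre of T is a multiple of the corresponding factor, so read the factors off the fibres through the nonzero entry T[1,1,2] = 6.
The mode-1 fibre T[:,1,2] = [6, -18, 18] gives a = [1, -3, 3] (primitive direction); the mode-2 fibre T[1,:,2] = [6, -4, -6] gives b = [3, -2, -3]; then c[k] = T[1,1,k] / (a[1]·b[1]) = [0, 6, 9] / 3 = [0, 2, 3].
Expanding [1, -3, 3] ⊗ [3, -2, -3] ⊗ [0, 2, 3] reproduces all 27 entries of T, so T = [1, -3, 3] ⊗ [3, -2, -3] ⊗ [0, 2, 3] and rank(T) ≤ 1.
These bounds meet, so rank(T) = 1.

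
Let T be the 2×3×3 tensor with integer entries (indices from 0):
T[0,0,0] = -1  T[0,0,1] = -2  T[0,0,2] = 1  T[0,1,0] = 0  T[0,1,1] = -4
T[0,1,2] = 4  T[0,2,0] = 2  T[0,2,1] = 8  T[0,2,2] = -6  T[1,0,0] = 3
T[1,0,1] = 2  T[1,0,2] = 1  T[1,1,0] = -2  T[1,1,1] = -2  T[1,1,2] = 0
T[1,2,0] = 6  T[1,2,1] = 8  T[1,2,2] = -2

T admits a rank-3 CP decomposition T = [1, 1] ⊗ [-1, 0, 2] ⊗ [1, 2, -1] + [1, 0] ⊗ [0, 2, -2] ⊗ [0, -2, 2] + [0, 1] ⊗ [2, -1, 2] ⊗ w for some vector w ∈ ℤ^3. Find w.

w = [2, 2, 0]

Subtract the known terms from T to get the rank-1 residual R = [0, 1] ⊗ [2, -1, 2] ⊗ w, so R[i,j,k] = a[i]·b[j]·w[k]. Pick indices with nonzero a[1]·b[0] = (1)·(2) = 2. Only the fibre through (1,0,·) is needed: R[1,0,:] = T[1,0,:] − Σₗ aₗ[1]bₗ[0]cₗ = [3, 2, 1] − (1)·(-1)·[1, 2, -1] − (0)·(0)·[0, -2, 2] = [4, 4, 0]. Then w[k] = R[1,0,k] / 2 for each k, giving w = [4, 4, 0] / 2 = [2, 2, 0].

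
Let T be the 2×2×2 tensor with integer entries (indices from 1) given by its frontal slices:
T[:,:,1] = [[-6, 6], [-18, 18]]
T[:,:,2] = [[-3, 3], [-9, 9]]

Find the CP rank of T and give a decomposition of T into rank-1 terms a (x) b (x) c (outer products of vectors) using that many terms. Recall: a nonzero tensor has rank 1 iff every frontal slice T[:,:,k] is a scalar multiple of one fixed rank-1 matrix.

rank(T) = 1

Lower bound: T ≠ 0 (e.g. T[1,1,1] = -6), so rank(T) ≥ 1.
Upper bound: if T = a (x) b (x) c then every fibre of T is a multiple of the corresponding factor, so read the factors off the fibres through the nonzero entry T[1,1,1] = -6.
The mode-1 fibre T[:,1,1] = [-6, -18] gives a = [1, 3] (primitive direction); the mode-2 fibre T[1,:,1] = [-6, 6] gives b = [1, -1]; then c[k] = T[1,1,k] / (a[1]·b[1]) = [-6, -3] / 1 = [-6, -3].
Expanding [1, 3] (x) [1, -1] (x) [-6, -3] reproduces all 8 entries of T, so T = [1, 3] (x) [1, -1] (x) [-6, -3] and rank(T) ≤ 1.
These bounds meet, so rank(T) = 1.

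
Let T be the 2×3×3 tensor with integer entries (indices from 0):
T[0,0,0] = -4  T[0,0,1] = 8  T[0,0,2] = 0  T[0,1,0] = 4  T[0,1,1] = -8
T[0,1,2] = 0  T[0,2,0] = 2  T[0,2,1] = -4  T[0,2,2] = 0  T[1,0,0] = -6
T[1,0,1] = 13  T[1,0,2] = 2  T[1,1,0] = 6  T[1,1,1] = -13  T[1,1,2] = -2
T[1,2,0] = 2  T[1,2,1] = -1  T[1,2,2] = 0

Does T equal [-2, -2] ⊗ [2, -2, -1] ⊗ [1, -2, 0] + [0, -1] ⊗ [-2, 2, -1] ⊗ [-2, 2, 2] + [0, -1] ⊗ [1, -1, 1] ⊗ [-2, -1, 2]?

Reconstruct entrywise from the claimed factors. For example, T[0,1,0] = 4 and Σₗ aₗ[0]bₗ[1]cₗ[0] = (-2)·(-2)·(1) + (0)·(2)·(-2) + (0)·(-1)·(-2) = 4; checking all 18 entries, every one matches. The claim holds.

Yes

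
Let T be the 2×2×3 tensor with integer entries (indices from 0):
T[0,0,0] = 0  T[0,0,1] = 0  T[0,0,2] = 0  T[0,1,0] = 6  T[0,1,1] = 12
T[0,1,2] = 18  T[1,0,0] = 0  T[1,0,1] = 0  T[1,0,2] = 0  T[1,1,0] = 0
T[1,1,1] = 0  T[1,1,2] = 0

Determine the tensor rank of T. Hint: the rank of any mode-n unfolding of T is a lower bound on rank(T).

1

Lower bound: T ≠ 0 (e.g. T[0,1,0] = 6), so rank(T) ≥ 1.
Upper bound: the mode-1 fibre T[:,1,0] = [6, 0] gives a = [1, 0] (primitive direction); the mode-2 fibre T[0,:,0] = [0, 6] gives b = [0, 1]; then c[k] = T[0,1,k] / (a[0]·b[1]) = [6, 12, 18] / 1 = [6, 12, 18].
Expanding [1, 0] ∘ [0, 1] ∘ [6, 12, 18] reproduces all 12 entries of T, so T = [1, 0] ∘ [0, 1] ∘ [6, 12, 18] and rank(T) ≤ 1.
These bounds meet, so rank(T) = 1.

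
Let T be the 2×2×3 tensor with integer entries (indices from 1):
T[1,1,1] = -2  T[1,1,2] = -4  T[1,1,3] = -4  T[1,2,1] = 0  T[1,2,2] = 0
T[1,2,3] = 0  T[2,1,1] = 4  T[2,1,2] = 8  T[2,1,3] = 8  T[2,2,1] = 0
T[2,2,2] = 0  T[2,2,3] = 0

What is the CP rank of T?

1

Lower bound: T ≠ 0 (e.g. T[1,1,1] = -2), so rank(T) ≥ 1.
Upper bound: the mode-1 fibre T[:,1,1] = [-2, 4] gives a = [1, -2] (primitive direction); the mode-2 fibre T[1,:,1] = [-2, 0] gives b = [1, 0]; then c[k] = T[1,1,k] / (a[1]·b[1]) = [-2, -4, -4] / 1 = [-2, -4, -4].
Expanding [1, -2] ⊗ [1, 0] ⊗ [-2, -4, -4] reproduces all 12 entries of T, so T = [1, -2] ⊗ [1, 0] ⊗ [-2, -4, -4] and rank(T) ≤ 1.
These bounds meet, so rank(T) = 1.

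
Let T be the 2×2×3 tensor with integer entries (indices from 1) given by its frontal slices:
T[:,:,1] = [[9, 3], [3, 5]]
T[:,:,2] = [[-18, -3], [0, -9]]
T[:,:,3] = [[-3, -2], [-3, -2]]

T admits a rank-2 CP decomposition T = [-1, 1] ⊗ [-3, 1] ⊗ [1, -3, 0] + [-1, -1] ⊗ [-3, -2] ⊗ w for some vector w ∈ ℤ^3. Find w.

w = [2, -3, -1]

Subtract the known terms from T to get the rank-1 residual R = [-1, -1] ⊗ [-3, -2] ⊗ w, so R[i,j,k] = a[i]·b[j]·w[k]. Pick indices with nonzero a[1]·b[1] = (-1)·(-3) = 3. Only the fibre through (1,1,·) is needed: R[1,1,:] = T[1,1,:] − Σₗ aₗ[1]bₗ[1]cₗ = [9, -18, -3] − (-1)·(-3)·[1, -3, 0] = [6, -9, -3]. Then w[k] = R[1,1,k] / 3 for each k, giving w = [6, -9, -3] / 3 = [2, -3, -1].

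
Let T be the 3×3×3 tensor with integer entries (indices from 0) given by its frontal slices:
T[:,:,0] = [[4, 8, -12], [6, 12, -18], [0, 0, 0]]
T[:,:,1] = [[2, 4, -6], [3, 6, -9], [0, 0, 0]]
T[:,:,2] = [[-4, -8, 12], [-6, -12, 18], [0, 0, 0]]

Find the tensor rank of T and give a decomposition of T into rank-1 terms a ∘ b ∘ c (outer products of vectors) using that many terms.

rank(T) = 1

Lower bound: T ≠ 0 (e.g. T[0,0,0] = 4), so rank(T) ≥ 1.
Upper bound: if T = a ∘ b ∘ c then every fibre of T is a multiple of the corresponding factor, so read the factors off the fibres through the nonzero entry T[0,0,0] = 4.
The mode-1 fibre T[:,0,0] = [4, 6, 0] gives a = [2, 3, 0] (primitive direction); the mode-2 fibre T[0,:,0] = [4, 8, -12] gives b = [1, 2, -3]; then c[k] = T[0,0,k] / (a[0]·b[0]) = [4, 2, -4] / 2 = [2, 1, -2].
Expanding [2, 3, 0] ∘ [1, 2, -3] ∘ [2, 1, -2] reproduces all 27 entries of T, so T = [2, 3, 0] ∘ [1, 2, -3] ∘ [2, 1, -2] and rank(T) ≤ 1.
These bounds meet, so rank(T) = 1.
Check entry T[2,0,1] = 0: (0)·(1)·(1) = 0.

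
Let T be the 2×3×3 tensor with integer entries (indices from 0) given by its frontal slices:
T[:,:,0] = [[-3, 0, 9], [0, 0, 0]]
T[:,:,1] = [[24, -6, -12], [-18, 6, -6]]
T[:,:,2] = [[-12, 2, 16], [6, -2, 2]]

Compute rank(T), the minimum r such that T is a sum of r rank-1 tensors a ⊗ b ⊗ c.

Lower bound: the mode-2 unfolding of T (rows indexed by j, columns by (i,k) = (0,0), (0,1), (0,2), (1,0), (1,1), (1,2)) is [[-3, 24, -12, 0, -18, 6], [0, -6, 2, 0, 6, -2], [9, -12, 16, 0, -6, 2]].
There the 2×2 minor on rows j ∈ {0, 1}, columns (i,k) ∈ {(0,0), (0,1)} is det [[-3, 24], [0, -6]] = 18 ≠ 0, so this unfolding has rank ≥ 2; CP rank is at least every unfolding rank, so rank(T) ≥ 2. (Unfolding ranks only ever bound the CP rank from below — rank(T) can be strictly larger than all of them — so the matching upper bound has to come from an explicit 2-term decomposition.)
Upper bound — finding two terms. Write S_k = T[:,:,k] for the frontal slices: S₀ = [[-3, 0, 9], [0, 0, 0]], S₁ = [[24, -6, -12], [-18, 6, -6]], S₂ = [[-12, 2, 16], [6, -2, 2]].
If T = a₁ ⊗ b₁ ⊗ c₁ + a₂ ⊗ b₂ ⊗ c₂ then each S_k = c₁[k]·a₁b₁ᵀ + c₂[k]·a₂b₂ᵀ. S₀ and S₁ are linearly independent, so a₁b₁ᵀ and a₂b₂ᵀ must span the same plane of matrices: they are the rank-1 matrices of the form x·S₀ + y·S₁.
The 2×2 minor of x·S₀ + y·S₁ on rows {0,1}, columns {0,1} is −18·xy + 36·y² = (-18)·(x − 2·y)(y), vanishing at (x:y) = (2:1) and (1:0).
M₁ = 2·S₀ + S₁ = [[18, -6, 6], [-18, 6, -6]] = 6·[1, -1][3, -1, 1]ᵀ and M₂ = S₀ = [[-3, 0, 9], [0, 0, 0]] = (-3)·[1, 0][1, 0, -3]ᵀ, so take a₁ = [1, -1], b₁ = [3, -1, 1], a₂ = [1, 0], b₂ = [1, 0, -3].
Each slice is an integer combination of E₁ = a₁b₁ᵀ and E₂ = a₂b₂ᵀ: S₀ = −3·E₂, S₁ = 6·E₁ + 6·E₂, S₂ = −2·E₁ − 6·E₂; reading off coefficients, c₁ = [0, 6, -2] and c₂ = [-3, 6, -6].
Hence T = [1, -1] ⊗ [3, -1, 1] ⊗ [0, 6, -2] + [1, 0] ⊗ [1, 0, -3] ⊗ [-3, 6, -6], so rank(T) ≤ 2.
These bounds meet, so rank(T) = 2.

2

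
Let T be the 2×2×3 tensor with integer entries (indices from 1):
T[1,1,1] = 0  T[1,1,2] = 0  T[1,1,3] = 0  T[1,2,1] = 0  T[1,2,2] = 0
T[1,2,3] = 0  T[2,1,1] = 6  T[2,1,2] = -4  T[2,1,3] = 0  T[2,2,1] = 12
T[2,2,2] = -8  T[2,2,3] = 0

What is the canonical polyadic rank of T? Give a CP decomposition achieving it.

rank(T) = 1

Lower bound: T ≠ 0 (e.g. T[2,1,1] = 6), so rank(T) ≥ 1.
Upper bound: if T = a (x) b (x) c then every fibre of T is a multiple of the corresponding factor, so read the factors off the fibres through the nonzero entry T[2,1,1] = 6.
The mode-1 fibre T[:,1,1] = [0, 6] gives a = [0, 1] (primitive direction); the mode-2 fibre T[2,:,1] = [6, 12] gives b = [1, 2]; then c[k] = T[2,1,k] / (a[2]·b[1]) = [6, -4, 0] / 1 = [6, -4, 0].
Expanding [0, 1] (x) [1, 2] (x) [6, -4, 0] reproduces all 12 entries of T, so T = [0, 1] (x) [1, 2] (x) [6, -4, 0] and rank(T) ≤ 1.
These bounds meet, so rank(T) = 1.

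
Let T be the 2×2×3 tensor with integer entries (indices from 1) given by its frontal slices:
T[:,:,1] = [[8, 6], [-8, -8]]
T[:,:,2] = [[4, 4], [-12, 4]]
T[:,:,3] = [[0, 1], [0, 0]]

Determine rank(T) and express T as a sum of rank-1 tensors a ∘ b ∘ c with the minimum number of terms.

Lower bound: in the mode-3 unfolding of T (rows indexed by k, columns by (i,j)) the 3×3 minor on rows k ∈ {1, 2, 3}, columns (i,j) ∈ {(1,1), (1,2), (2,1)} is det [[8, 6, -8], [4, 4, -12], [0, 1, 0]] = 64 ≠ 0, so that unfolding has rank ≥ 3 and hence rank(T) ≥ 3 (CP rank is at least every unfolding rank, though it can be larger).
Upper bound: T is a sum of 3 rank-1 terms, T = [0, 1] ∘ [1, -1] ∘ [0, -8, 0] + [1, -1] ∘ [1, 1] ∘ [8, 4, 0] + [1, 0] ∘ [0, 1] ∘ [-2, 0, 1] (written with every a and b primitive with positive leading entry and the scale carried by c; CP decompositions are not unique, and this one is verified by expanding entrywise), so rank(T) ≤ 3.
These bounds meet, so rank(T) = 3.

rank(T) = 3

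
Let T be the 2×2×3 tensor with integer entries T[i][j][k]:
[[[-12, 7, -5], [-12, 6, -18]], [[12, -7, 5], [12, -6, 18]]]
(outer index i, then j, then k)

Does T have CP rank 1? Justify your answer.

No

The mode-3 unfolding of T (rows indexed by k, columns by (i,j) = (0,0), (0,1), (1,0), (1,1)) is [[-12, -12, 12, 12], [7, 6, -7, -6], [-5, -18, 5, 18]].
There the 2×2 minor on rows k ∈ {0, 1}, columns (i,j) ∈ {(0,0), (0,1)} is det [[-12, -12], [7, 6]] = 12 ≠ 0, so this unfolding has rank ≥ 2; CP rank is at least every unfolding rank, so rank(T) ≥ 2.
In particular rank(T) ≥ 2 > 1, so T is not rank-1.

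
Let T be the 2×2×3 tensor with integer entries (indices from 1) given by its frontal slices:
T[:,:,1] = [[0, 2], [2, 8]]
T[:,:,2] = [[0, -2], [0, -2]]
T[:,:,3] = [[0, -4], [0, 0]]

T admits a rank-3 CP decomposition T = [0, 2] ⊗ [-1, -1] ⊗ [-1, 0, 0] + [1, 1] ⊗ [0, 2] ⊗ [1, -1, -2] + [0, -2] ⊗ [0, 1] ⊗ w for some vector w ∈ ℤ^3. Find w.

Subtract the known terms from T to get the rank-1 residual R = [0, -2] ⊗ [0, 1] ⊗ w, so R[i,j,k] = a[i]·b[j]·w[k]. Pick indices with nonzero a[2]·b[2] = (-2)·(1) = -2. Only the fibre through (2,2,·) is needed: R[2,2,:] = T[2,2,:] − Σₗ aₗ[2]bₗ[2]cₗ = [8, -2, 0] − (2)·(-1)·[-1, 0, 0] − (1)·(2)·[1, -1, -2] = [4, 0, 4]. Then w[k] = R[2,2,k] / -2 for each k, giving w = [4, 0, 4] / -2 = [-2, 0, -2].

w = [-2, 0, -2]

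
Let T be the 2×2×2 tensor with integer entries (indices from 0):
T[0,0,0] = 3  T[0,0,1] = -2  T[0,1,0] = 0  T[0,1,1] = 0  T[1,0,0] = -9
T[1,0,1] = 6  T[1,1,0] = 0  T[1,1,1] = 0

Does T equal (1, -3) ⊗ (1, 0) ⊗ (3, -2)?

Yes

Reconstruct entrywise from the claimed factors. For example, T[0,0,0] = 3 and Σₗ aₗ[0]bₗ[0]cₗ[0] = (1)·(1)·(3) = 3; checking all 8 entries, every one matches. The claim holds.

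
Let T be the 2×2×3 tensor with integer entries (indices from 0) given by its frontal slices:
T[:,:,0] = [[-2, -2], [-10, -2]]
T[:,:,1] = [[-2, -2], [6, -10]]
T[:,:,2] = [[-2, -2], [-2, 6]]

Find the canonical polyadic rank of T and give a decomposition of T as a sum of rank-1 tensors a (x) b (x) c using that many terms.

rank(T) = 3

Lower bound: the mode-3 unfolding of T (rows indexed by k, columns by (i,j) = (0,0), (0,1), (1,0), (1,1)) is [[-2, -2, -10, -2], [-2, -2, 6, -10], [-2, -2, -2, 6]].
There the 3×3 minor on rows k ∈ {0, 1, 2}, columns (i,j) ∈ {(0,0), (1,0), (1,1)} is det [[-2, -10, -2], [-2, 6, -10], [-2, -2, 6]] = -384 ≠ 0, so this unfolding has rank ≥ 3; CP rank is at least every unfolding rank, so rank(T) ≥ 3. (Unfolding ranks only ever bound the CP rank from below — rank(T) can be strictly larger than all of them — so the matching upper bound has to come from an explicit 3-term decomposition.)
Upper bound: T is a sum of 3 rank-1 terms, T = [0, 1] (x) [1, -1] (x) [0, 8, -8] + [0, 1] (x) [1, 0] (x) [-8, 0, 8] + [1, 1] (x) [1, 1] (x) [-2, -2, -2] (one valid choice — decompositions are not unique — normalised so each a, b is primitive with positive first nonzero entry; check it by expanding all entries), so rank(T) ≤ 3.
These bounds meet, so rank(T) = 3.
Check entry T[0,1,1] = -2: (0)·(-1)·(8) + (0)·(0)·(0) + (1)·(1)·(-2) = -2.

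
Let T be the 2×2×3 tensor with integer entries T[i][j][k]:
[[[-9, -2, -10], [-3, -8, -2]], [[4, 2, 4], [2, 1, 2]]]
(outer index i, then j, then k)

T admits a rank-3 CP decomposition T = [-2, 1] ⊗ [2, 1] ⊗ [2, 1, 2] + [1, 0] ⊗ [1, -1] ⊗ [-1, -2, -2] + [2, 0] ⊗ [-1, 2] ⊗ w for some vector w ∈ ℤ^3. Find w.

w = [0, -2, 0]

Subtract the known terms from T to get the rank-1 residual R = [2, 0] ⊗ [-1, 2] ⊗ w, so R[i,j,k] = a[i]·b[j]·w[k]. Pick indices with nonzero a[0]·b[0] = (2)·(-1) = -2. Only the fibre through (0,0,·) is needed: R[0,0,:] = T[0,0,:] − Σₗ aₗ[0]bₗ[0]cₗ = [-9, -2, -10] − (-2)·(2)·[2, 1, 2] − (1)·(1)·[-1, -2, -2] = [0, 4, 0]. Then w[k] = R[0,0,k] / -2 for each k, giving w = [0, 4, 0] / -2 = [0, -2, 0].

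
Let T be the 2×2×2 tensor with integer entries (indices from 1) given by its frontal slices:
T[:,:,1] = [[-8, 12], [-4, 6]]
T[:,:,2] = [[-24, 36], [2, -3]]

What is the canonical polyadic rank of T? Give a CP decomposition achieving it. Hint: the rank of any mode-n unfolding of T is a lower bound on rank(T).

rank(T) = 2

Lower bound: the mode-1 unfolding of T (rows indexed by i, columns by (j,k) = (1,1), (1,2), (2,1), (2,2)) is [[-8, -24, 12, 36], [-4, 2, 6, -3]].
There the 2×2 minor on rows i ∈ {1, 2}, columns (j,k) ∈ {(1,1), (1,2)} is det [[-8, -24], [-4, 2]] = -112 ≠ 0, so this unfolding has rank ≥ 2; CP rank is at least every unfolding rank, so rank(T) ≥ 2. (This is only a lower bound: in general the CP rank may exceed every unfolding rank, so we still need to exhibit 2 rank-1 terms summing to T.)
Upper bound — finding two terms. Every mode-2 slice of T is a multiple of one matrix: T[:,j,:] = b[j]·M with b = (2, -3) and M = [[-4, -12], [-2, 1]] (rows indexed by i, columns by k). So it suffices to write M as a sum of two rank-1 matrices.
Splitting M by its rows (i = 1, 2), M = (1, 0)(-4, -12)ᵀ + (0, 1)(-2, 1)ᵀ.
Hence T = (1, 0) ⊗ (2, -3) ⊗ (-4, -12) + (0, 1) ⊗ (2, -3) ⊗ (-2, 1), so rank(T) ≤ 2.
These bounds meet, so rank(T) = 2.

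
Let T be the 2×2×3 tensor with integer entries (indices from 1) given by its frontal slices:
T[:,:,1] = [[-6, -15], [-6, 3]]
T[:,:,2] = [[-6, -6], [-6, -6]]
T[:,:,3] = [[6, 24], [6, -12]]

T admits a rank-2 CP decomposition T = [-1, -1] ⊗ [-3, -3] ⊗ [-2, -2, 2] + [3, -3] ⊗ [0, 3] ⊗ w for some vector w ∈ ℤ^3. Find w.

Subtract the known terms from T to get the rank-1 residual R = [3, -3] ⊗ [0, 3] ⊗ w, so R[i,j,k] = a[i]·b[j]·w[k]. Pick indices with nonzero a[1]·b[2] = (3)·(3) = 9. Only the fibre through (1,2,·) is needed: R[1,2,:] = T[1,2,:] − Σₗ aₗ[1]bₗ[2]cₗ = [-15, -6, 24] − (-1)·(-3)·[-2, -2, 2] = [-9, 0, 18]. Then w[k] = R[1,2,k] / 9 for each k, giving w = [-9, 0, 18] / 9 = [-1, 0, 2].

w = [-1, 0, 2]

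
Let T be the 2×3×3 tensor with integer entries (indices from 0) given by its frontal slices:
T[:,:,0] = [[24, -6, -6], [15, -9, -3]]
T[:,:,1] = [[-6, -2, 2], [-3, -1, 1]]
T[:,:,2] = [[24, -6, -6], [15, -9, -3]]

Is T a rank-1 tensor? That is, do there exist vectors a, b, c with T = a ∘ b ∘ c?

The mode-2 unfolding of T (rows indexed by j, columns by (i,k) = (0,0), (0,1), (0,2), (1,0), (1,1), (1,2)) is [[24, -6, 24, 15, -3, 15], [-6, -2, -6, -9, -1, -9], [-6, 2, -6, -3, 1, -3]].
There the 2×2 minor on rows j ∈ {0, 1}, columns (i,k) ∈ {(0,0), (0,1)} is det [[24, -6], [-6, -2]] = -84 ≠ 0, so this unfolding has rank ≥ 2; CP rank is at least every unfolding rank, so rank(T) ≥ 2.
In particular rank(T) ≥ 2 > 1, so T is not rank-1.

No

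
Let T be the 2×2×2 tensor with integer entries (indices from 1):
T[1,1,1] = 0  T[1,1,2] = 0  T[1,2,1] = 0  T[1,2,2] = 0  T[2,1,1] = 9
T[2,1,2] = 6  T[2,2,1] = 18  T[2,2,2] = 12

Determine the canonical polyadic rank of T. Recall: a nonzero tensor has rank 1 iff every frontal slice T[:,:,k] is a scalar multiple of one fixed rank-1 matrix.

1

Lower bound: T ≠ 0 (e.g. T[2,1,1] = 9), so rank(T) ≥ 1.
Upper bound: if T = a ⊗ b ⊗ c then every fibre of T is a multiple of the corresponding factor, so read the factors off the fibres through the nonzero entry T[2,1,1] = 9.
The mode-1 fibre T[:,1,1] = [0, 9] gives a = [0, 1] (primitive direction); the mode-2 fibre T[2,:,1] = [9, 18] gives b = [1, 2]; then c[k] = T[2,1,k] / (a[2]·b[1]) = [9, 6] / 1 = [9, 6].
Expanding [0, 1] ⊗ [1, 2] ⊗ [9, 6] reproduces all 8 entries of T, so T = [0, 1] ⊗ [1, 2] ⊗ [9, 6] and rank(T) ≤ 1.
These bounds meet, so rank(T) = 1.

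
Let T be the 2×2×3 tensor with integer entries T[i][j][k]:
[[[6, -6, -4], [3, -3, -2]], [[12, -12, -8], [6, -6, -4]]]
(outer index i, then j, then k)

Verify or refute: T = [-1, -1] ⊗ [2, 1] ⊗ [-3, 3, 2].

No

Reconstruct entry (1,0,0) from the claimed factors: Σₗ aₗ[1]bₗ[0]cₗ[0] = (-1)·(2)·(-3) = 6, but T[1,0,0] = 12. The claim is false.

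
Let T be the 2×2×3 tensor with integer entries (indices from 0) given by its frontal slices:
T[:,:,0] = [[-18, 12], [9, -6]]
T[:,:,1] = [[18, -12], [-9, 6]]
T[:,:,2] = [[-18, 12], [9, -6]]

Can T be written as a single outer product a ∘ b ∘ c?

If T = a ∘ b ∘ c then every fibre of T is a multiple of the corresponding factor, so read the factors off the fibres through the nonzero entry T[0,0,0] = -18.
The mode-1 fibre T[:,0,0] = [-18, 9] gives a = [2, -1] (primitive direction); the mode-2 fibre T[0,:,0] = [-18, 12] gives b = [3, -2]; then c[k] = T[0,0,k] / (a[0]·b[0]) = [-18, 18, -18] / 6 = [-3, 3, -3].
Expanding [2, -1] ∘ [3, -2] ∘ [-3, 3, -3] reproduces all 12 entries of T, so T = [2, -1] ∘ [3, -2] ∘ [-3, 3, -3] and rank(T) ≤ 1.
Equivalently every frontal slice T[:,:,k] is c[k] times the rank-1 matrix [2, -1] ∘ [3, -2]. So T has rank 1 (it is nonzero).

Yes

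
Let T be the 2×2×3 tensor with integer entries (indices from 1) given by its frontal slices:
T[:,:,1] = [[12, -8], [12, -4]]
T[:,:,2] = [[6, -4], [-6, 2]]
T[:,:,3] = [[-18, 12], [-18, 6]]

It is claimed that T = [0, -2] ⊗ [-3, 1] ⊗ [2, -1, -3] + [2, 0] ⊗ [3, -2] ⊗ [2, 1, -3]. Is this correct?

Reconstruct entrywise from the claimed factors. For example, T[1,2,3] = 12 and Σₗ aₗ[1]bₗ[2]cₗ[3] = (0)·(1)·(-3) + (2)·(-2)·(-3) = 12; checking all 12 entries, every one matches. The claim holds.

Yes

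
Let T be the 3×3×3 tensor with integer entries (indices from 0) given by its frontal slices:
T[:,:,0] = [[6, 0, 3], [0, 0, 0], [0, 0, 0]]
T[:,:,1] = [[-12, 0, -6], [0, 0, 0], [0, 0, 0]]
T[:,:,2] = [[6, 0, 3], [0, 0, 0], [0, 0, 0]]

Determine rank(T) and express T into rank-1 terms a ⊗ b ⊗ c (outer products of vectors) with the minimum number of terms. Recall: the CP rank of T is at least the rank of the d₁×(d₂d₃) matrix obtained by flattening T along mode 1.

rank(T) = 1

Lower bound: T ≠ 0 (e.g. T[0,0,0] = 6), so rank(T) ≥ 1.
Upper bound: if T = a ⊗ b ⊗ c then every fibre of T is a multiple of the corresponding factor, so read the factors off the fibres through the nonzero entry T[0,0,0] = 6.
The mode-1 fibre T[:,0,0] = [6, 0, 0] gives a = [1, 0, 0] (primitive direction); the mode-2 fibre T[0,:,0] = [6, 0, 3] gives b = [2, 0, 1]; then c[k] = T[0,0,k] / (a[0]·b[0]) = [6, -12, 6] / 2 = [3, -6, 3].
Expanding [1, 0, 0] ⊗ [2, 0, 1] ⊗ [3, -6, 3] reproduces all 27 entries of T, so T = [1, 0, 0] ⊗ [2, 0, 1] ⊗ [3, -6, 3] and rank(T) ≤ 1.
These bounds meet, so rank(T) = 1.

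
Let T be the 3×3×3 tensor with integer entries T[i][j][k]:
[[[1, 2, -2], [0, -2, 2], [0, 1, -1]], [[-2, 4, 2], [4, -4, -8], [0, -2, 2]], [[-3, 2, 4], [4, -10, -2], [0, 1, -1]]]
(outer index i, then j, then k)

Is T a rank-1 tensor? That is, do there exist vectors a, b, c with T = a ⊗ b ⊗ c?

No

The mode-3 unfolding of T (rows indexed by k, columns by (i,j) = (0,0), (0,1), (0,2), (1,0), (1,1), (1,2), (2,0), (2,1), (2,2)) is [[1, 0, 0, -2, 4, 0, -3, 4, 0], [2, -2, 1, 4, -4, -2, 2, -10, 1], [-2, 2, -1, 2, -8, 2, 4, -2, -1]].
There the 3×3 minor on rows k ∈ {0, 1, 2}, columns (i,j) ∈ {(0,0), (0,1), (1,0)} is det [[1, 0, -2], [2, -2, 4], [-2, 2, 2]] = -12 ≠ 0, so this unfolding has rank ≥ 3; CP rank is at least every unfolding rank, so rank(T) ≥ 3.
In particular rank(T) ≥ 3 > 1, so T is not rank-1.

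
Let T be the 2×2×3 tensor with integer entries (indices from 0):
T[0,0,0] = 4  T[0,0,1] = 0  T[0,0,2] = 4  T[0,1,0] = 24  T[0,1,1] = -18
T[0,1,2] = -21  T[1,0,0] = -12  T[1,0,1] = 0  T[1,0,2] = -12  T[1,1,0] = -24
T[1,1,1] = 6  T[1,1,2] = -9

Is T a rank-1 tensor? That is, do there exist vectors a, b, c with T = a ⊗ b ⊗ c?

No

The mode-1 unfolding of T (rows indexed by i, columns by (j,k) = (0,0), (0,1), (0,2), (1,0), (1,1), (1,2)) is [[4, 0, 4, 24, -18, -21], [-12, 0, -12, -24, 6, -9]].
There the 2×2 minor on rows i ∈ {0, 1}, columns (j,k) ∈ {(0,0), (1,0)} is det [[4, 24], [-12, -24]] = 192 ≠ 0, so this unfolding has rank ≥ 2; CP rank is at least every unfolding rank, so rank(T) ≥ 2.
In particular rank(T) ≥ 2 > 1, so T is not rank-1.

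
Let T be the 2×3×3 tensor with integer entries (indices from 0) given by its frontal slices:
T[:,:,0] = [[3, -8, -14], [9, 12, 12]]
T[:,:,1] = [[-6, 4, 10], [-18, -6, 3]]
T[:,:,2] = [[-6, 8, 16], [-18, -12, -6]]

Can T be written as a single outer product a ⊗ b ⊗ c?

The mode-2 unfolding of T (rows indexed by j, columns by (i,k) = (0,0), (0,1), (0,2), (1,0), (1,1), (1,2)) is [[3, -6, -6, 9, -18, -18], [-8, 4, 8, 12, -6, -12], [-14, 10, 16, 12, 3, -6]].
There the 2×2 minor on rows j ∈ {0, 1}, columns (i,k) ∈ {(0,0), (0,1)} is det [[3, -6], [-8, 4]] = -36 ≠ 0, so this unfolding has rank ≥ 2; CP rank is at least every unfolding rank, so rank(T) ≥ 2.
In particular rank(T) ≥ 2 > 1, so T is not rank-1.

No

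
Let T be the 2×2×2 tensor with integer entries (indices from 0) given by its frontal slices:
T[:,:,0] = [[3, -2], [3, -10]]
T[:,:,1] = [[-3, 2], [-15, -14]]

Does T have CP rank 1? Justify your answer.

No

The mode-1 unfolding of T (rows indexed by i, columns by (j,k) = (0,0), (0,1), (1,0), (1,1)) is [[3, -3, -2, 2], [3, -15, -10, -14]].
There the 2×2 minor on rows i ∈ {0, 1}, columns (j,k) ∈ {(0,0), (0,1)} is det [[3, -3], [3, -15]] = -36 ≠ 0, so this unfolding has rank ≥ 2; CP rank is at least every unfolding rank, so rank(T) ≥ 2.
In particular rank(T) ≥ 2 > 1, so T is not rank-1.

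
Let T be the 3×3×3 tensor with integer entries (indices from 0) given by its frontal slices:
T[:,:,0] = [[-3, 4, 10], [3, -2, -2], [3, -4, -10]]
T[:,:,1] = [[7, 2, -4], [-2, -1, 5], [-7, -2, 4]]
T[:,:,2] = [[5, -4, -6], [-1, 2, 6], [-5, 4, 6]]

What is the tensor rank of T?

Lower bound: the mode-2 unfolding of T (rows indexed by j, columns by (i,k) = (0,0), (0,1), (0,2), (1,0), (1,1), (1,2), (2,0), (2,1), (2,2)) is [[-3, 7, 5, 3, -2, -1, 3, -7, -5], [4, 2, -4, -2, -1, 2, -4, -2, 4], [10, -4, -6, -2, 5, 6, -10, 4, 6]].
There the 3×3 minor on rows j ∈ {0, 1, 2}, columns (i,k) ∈ {(0,0), (0,1), (0,2)} is det [[-3, 7, 5], [4, 2, -4], [10, -4, -6]] = -208 ≠ 0, so this unfolding has rank ≥ 3; CP rank is at least every unfolding rank, so rank(T) ≥ 3. (Flattening ranks never certify an upper bound on CP rank; for that we must actually write T with 3 rank-1 terms.)
Upper bound: T is a sum of 3 rank-1 terms, T = [1, 1, -1] ⊗ [1, 0, 2] ⊗ [1, 1, 1] + [2, -1, -2] ⊗ [1, -1, -2] ⊗ [-2, 1, 2] + [2, -1, -2] ⊗ [2, 2, -1] ⊗ [0, 1, 0] (written with every a and b primitive with positive leading entry and the scale carried by c; CP decompositions are not unique, and this one is verified by expanding entrywise), so rank(T) ≤ 3.
These bounds meet, so rank(T) = 3.

3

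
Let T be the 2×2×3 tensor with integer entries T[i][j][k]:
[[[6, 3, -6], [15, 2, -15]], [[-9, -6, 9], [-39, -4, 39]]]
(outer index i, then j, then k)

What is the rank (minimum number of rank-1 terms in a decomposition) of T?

Lower bound: the mode-3 unfolding of T (rows indexed by k, columns by (i,j) = (0,0), (0,1), (1,0), (1,1)) is [[6, 15, -9, -39], [3, 2, -6, -4], [-6, -15, 9, 39]].
There the 2×2 minor on rows k ∈ {0, 1}, columns (i,j) ∈ {(0,0), (0,1)} is det [[6, 15], [3, 2]] = -33 ≠ 0, so this unfolding has rank ≥ 2; CP rank is at least every unfolding rank, so rank(T) ≥ 2. (Unfolding ranks only ever bound the CP rank from below — rank(T) can be strictly larger than all of them — so the matching upper bound has to come from an explicit 2-term decomposition.)
Upper bound — finding two terms. Write S_k = T[:,:,k] for the frontal slices: S₀ = [[6, 15], [-9, -39]], S₁ = [[3, 2], [-6, -4]], S₂ = [[-6, -15], [9, 39]].
If T = a₁ ⊗ b₁ ⊗ c₁ + a₂ ⊗ b₂ ⊗ c₂ then each S_k = c₁[k]·a₁b₁ᵀ + c₂[k]·a₂b₂ᵀ. S₀ and S₁ are linearly independent, so a₁b₁ᵀ and a₂b₂ᵀ must span the same plane of matrices: they are the rank-1 matrices of the form x·S₀ + y·S₁.
det(x·S₀ + y·S₁) is −99·x² − 33·xy = (-33)·(3·x + y)(x), vanishing at (x:y) = (1:-3) and (0:1).
M₁ = S₀ − 3·S₁ = [[-3, 9], [9, -27]] = (-3)·[1, -3][1, -3]ᵀ and M₂ = S₁ = [[3, 2], [-6, -4]] = [1, -2][3, 2]ᵀ, so take a₁ = [1, -3], b₁ = [1, -3], a₂ = [1, -2], b₂ = [3, 2].
Each slice is an integer combination of E₁ = a₁b₁ᵀ and E₂ = a₂b₂ᵀ: S₀ = −3·E₁ + 3·E₂, S₁ = E₂, S₂ = 3·E₁ − 3·E₂; reading off coefficients, c₁ = [-3, 0, 3] and c₂ = [3, 1, -3].
Hence T = [1, -3] ⊗ [1, -3] ⊗ [-3, 0, 3] + [1, -2] ⊗ [3, 2] ⊗ [3, 1, -3], so rank(T) ≤ 2.
These bounds meet, so rank(T) = 2.
Check entry T[1,0,1] = -6: (-3)·(1)·(0) + (-2)·(3)·(1) = -6.

2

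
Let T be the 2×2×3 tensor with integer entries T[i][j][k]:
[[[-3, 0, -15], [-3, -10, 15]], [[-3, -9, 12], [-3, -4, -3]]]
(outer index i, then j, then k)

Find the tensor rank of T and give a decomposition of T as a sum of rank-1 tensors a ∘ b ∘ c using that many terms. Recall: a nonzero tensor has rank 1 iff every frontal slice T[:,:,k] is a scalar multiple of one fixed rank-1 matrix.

Lower bound: in the mode-3 unfolding of T (rows indexed by k, columns by (i,j)) the 2×2 minor on rows k ∈ {0, 1}, columns (i,j) ∈ {(0,0), (0,1)} is det [[-3, -3], [0, -10]] = 30 ≠ 0, so that unfolding has rank ≥ 2 and hence rank(T) ≥ 2 (CP rank is at least every unfolding rank, though it can be larger).
Upper bound: with S_k = T[:,:,k], the two rank-1 terms a₁b₁ᵀ, a₂b₂ᵀ are the rank-1 members of the pencil x·S₀ + y·S₁.
det(x·S₀ + y·S₁) is −45·xy − 90·y² = (-45)·(x + 2·y)(y), vanishing at (x:y) = (2:-1) and (1:0).
M₁ = 2·S₀ − S₁ = [[-6, 4], [3, -2]] = −[2, -1][3, -2]ᵀ and M₂ = S₀ = [[-3, -3], [-3, -3]] = (-3)·[1, 1][1, 1]ᵀ, so take a₁ = [2, -1], b₁ = [3, -2], a₂ = [1, 1], b₂ = [1, 1].
Each slice is an integer combination of E₁ = a₁b₁ᵀ and E₂ = a₂b₂ᵀ: S₀ = −3·E₂, S₁ = E₁ − 6·E₂, S₂ = −3·E₁ + 3·E₂; reading off coefficients, c₁ = [0, 1, -3] and c₂ = [-3, -6, 3].
Hence T = [2, -1] ∘ [3, -2] ∘ [0, 1, -3] + [1, 1] ∘ [1, 1] ∘ [-3, -6, 3], so rank(T) ≤ 2.
These bounds meet, so rank(T) = 2.

rank(T) = 2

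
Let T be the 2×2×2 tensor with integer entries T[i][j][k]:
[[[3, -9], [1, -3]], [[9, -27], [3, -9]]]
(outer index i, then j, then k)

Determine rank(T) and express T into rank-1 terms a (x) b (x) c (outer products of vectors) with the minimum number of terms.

Lower bound: T ≠ 0 (e.g. T[0,0,0] = 3), so rank(T) ≥ 1.
Upper bound: the mode-1 fibre T[:,0,0] = [3, 9] gives a = [1, 3] (primitive direction); the mode-2 fibre T[0,:,0] = [3, 1] gives b = [3, 1]; then c[k] = T[0,0,k] / (a[0]·b[0]) = [3, -9] / 3 = [1, -3].
Expanding [1, 3] (x) [3, 1] (x) [1, -3] reproduces all 8 entries of T, so T = [1, 3] (x) [3, 1] (x) [1, -3] and rank(T) ≤ 1.
These bounds meet, so rank(T) = 1.

rank(T) = 1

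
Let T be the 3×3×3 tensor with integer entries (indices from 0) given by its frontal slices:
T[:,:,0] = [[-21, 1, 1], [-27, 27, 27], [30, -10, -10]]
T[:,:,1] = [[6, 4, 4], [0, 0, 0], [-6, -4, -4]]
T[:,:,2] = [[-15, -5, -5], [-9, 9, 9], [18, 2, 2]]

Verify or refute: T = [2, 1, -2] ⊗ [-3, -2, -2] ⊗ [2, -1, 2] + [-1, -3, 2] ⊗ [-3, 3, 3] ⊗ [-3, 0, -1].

No

Reconstruct entry (1,0,0) from the claimed factors: Σₗ aₗ[1]bₗ[0]cₗ[0] = (1)·(-3)·(2) + (-3)·(-3)·(-3) = -33, but T[1,0,0] = -27. The claim is false.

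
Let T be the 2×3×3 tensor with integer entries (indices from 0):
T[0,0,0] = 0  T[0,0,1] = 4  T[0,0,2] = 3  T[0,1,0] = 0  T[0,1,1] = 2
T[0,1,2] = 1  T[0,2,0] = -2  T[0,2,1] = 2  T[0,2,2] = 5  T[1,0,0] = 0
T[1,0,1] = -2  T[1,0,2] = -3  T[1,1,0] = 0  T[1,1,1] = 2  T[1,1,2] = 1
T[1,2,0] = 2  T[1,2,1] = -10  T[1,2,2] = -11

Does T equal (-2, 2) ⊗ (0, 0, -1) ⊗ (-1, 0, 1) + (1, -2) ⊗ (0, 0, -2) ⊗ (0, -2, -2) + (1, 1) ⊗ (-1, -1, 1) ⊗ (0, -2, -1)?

No

Reconstruct entry (0,0,1) from the claimed factors: Σₗ aₗ[0]bₗ[0]cₗ[1] = (-2)·(0)·(0) + (1)·(0)·(-2) + (1)·(-1)·(-2) = 2, but T[0,0,1] = 4. The claim is false.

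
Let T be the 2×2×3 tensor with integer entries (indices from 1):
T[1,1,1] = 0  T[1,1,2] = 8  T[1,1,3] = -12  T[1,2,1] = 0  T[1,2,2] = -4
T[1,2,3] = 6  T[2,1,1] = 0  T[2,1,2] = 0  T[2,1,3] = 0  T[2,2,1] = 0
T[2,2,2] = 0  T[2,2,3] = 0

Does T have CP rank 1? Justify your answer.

Yes

If T = a (x) b (x) c then every fibre of T is a multiple of the corresponding factor, so read the factors off the fibres through the nonzero entry T[1,1,2] = 8.
The mode-1 fibre T[:,1,2] = [8, 0] gives a = (1, 0) (primitive direction); the mode-2 fibre T[1,:,2] = [8, -4] gives b = (2, -1); then c[k] = T[1,1,k] / (a[1]·b[1]) = [0, 8, -12] / 2 = (0, 4, -6).
Expanding (1, 0) (x) (2, -1) (x) (0, 4, -6) reproduces all 12 entries of T, so T = (1, 0) (x) (2, -1) (x) (0, 4, -6) and rank(T) ≤ 1.
Equivalently every frontal slice T[:,:,k] is c[k] times the rank-1 matrix (1, 0) (x) (2, -1). So T has rank 1 (it is nonzero).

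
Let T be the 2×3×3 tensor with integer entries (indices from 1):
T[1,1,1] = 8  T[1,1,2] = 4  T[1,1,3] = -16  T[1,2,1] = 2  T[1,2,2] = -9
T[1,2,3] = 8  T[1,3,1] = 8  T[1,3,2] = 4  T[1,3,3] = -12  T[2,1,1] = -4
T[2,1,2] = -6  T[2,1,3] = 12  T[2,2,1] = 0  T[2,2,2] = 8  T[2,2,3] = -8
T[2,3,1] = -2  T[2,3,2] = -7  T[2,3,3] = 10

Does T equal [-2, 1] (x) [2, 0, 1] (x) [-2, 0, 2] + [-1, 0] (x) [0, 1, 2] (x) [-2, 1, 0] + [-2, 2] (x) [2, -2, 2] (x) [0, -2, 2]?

No

Reconstruct entry (1,1,2) from the claimed factors: Σₗ aₗ[1]bₗ[1]cₗ[2] = (-2)·(2)·(0) + (-1)·(0)·(1) + (-2)·(2)·(-2) = 8, but T[1,1,2] = 4. The claim is false.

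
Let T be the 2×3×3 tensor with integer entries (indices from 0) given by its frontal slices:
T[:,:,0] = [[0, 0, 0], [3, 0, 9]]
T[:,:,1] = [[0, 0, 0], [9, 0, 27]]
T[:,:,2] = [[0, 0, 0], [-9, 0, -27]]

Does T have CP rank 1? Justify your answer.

Yes

If T = a ⊗ b ⊗ c then every fibre of T is a multiple of the corresponding factor, so read the factors off the fibres through the nonzero entry T[1,0,0] = 3.
The mode-1 fibre T[:,0,0] = [0, 3] gives a = [0, 1] (primitive direction); the mode-2 fibre T[1,:,0] = [3, 0, 9] gives b = [1, 0, 3]; then c[k] = T[1,0,k] / (a[1]·b[0]) = [3, 9, -9] / 1 = [3, 9, -9].
Expanding [0, 1] ⊗ [1, 0, 3] ⊗ [3, 9, -9] reproduces all 18 entries of T, so T = [0, 1] ⊗ [1, 0, 3] ⊗ [3, 9, -9] and rank(T) ≤ 1.
Equivalently every frontal slice T[:,:,k] is c[k] times the rank-1 matrix [0, 1] ⊗ [1, 0, 3]. So T has rank 1 (it is nonzero).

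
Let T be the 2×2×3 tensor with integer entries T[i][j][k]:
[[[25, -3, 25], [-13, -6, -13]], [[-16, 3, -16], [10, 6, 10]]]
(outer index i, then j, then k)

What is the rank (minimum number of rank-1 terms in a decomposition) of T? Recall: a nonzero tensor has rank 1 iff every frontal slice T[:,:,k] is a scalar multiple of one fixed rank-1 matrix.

Lower bound: the mode-2 unfolding of T (rows indexed by j, columns by (i,k) = (0,0), (0,1), (0,2), (1,0), (1,1), (1,2)) is [[25, -3, 25, -16, 3, -16], [-13, -6, -13, 10, 6, 10]].
There the 2×2 minor on rows j ∈ {0, 1}, columns (i,k) ∈ {(0,0), (0,1)} is det [[25, -3], [-13, -6]] = -189 ≠ 0, so this unfolding has rank ≥ 2; CP rank is at least every unfolding rank, so rank(T) ≥ 2. (Unfolding ranks only ever bound the CP rank from below — rank(T) can be strictly larger than all of them — so the matching upper bound has to come from an explicit 2-term decomposition.)
Upper bound — finding two terms. Write S_k = T[:,:,k] for the frontal slices: S₀ = [[25, -13], [-16, 10]], S₁ = [[-3, -6], [3, 6]], S₂ = [[25, -13], [-16, 10]].
If T = a₁ ⊗ b₁ ⊗ c₁ + a₂ ⊗ b₂ ⊗ c₂ then each S_k = c₁[k]·a₁b₁ᵀ + c₂[k]·a₂b₂ᵀ. S₀ and S₁ are linearly independent, so a₁b₁ᵀ and a₂b₂ᵀ must span the same plane of matrices: they are the rank-1 matrices of the form x·S₀ + y·S₁.
det(x·S₀ + y·S₁) is 42·x² + 63·xy = 21·(2·x + 3·y)(x), vanishing at (x:y) = (3:-2) and (0:1).
M₁ = 3·S₀ − 2·S₁ = [[81, -27], [-54, 18]] = 9·(3, -2)(3, -1)ᵀ and M₂ = S₁ = [[-3, -6], [3, 6]] = (-3)·(1, -1)(1, 2)ᵀ, so take a₁ = (3, -2), b₁ = (3, -1), a₂ = (1, -1), b₂ = (1, 2).
Each slice is an integer combination of E₁ = a₁b₁ᵀ and E₂ = a₂b₂ᵀ: S₀ = 3·E₁ − 2·E₂, S₁ = −3·E₂, S₂ = 3·E₁ − 2·E₂; reading off coefficients, c₁ = (3, 0, 3) and c₂ = (-2, -3, -2).
Hence T = (3, -2) ⊗ (3, -1) ⊗ (3, 0, 3) + (1, -1) ⊗ (1, 2) ⊗ (-2, -3, -2), so rank(T) ≤ 2.
These bounds meet, so rank(T) = 2.

2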